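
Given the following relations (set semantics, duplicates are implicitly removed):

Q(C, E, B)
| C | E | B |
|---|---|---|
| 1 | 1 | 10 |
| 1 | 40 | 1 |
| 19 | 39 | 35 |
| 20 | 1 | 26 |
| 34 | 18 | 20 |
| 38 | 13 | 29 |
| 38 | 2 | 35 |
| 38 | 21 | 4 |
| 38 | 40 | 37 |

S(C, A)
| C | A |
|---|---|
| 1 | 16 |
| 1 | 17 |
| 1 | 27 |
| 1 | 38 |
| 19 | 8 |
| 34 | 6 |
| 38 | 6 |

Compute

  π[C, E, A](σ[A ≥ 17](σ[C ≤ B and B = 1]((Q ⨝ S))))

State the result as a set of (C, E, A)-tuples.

{(1, 40, 17), (1, 40, 27), (1, 40, 38)}

Q ⋈ S (natural join on C): {(1, 1, 10, 16), (1, 1, 10, 17), (1, 1, 10, 27), (1, 1, 10, 38), (1, 40, 1, 16), (1, 40, 1, 17), (1, 40, 1, 27), (1, 40, 1, 38), (19, 39, 35, 8), (34, 18, 20, 6), (38, 13, 29, 6), (38, 2, 35, 6), (38, 21, 4, 6), (38, 40, 37, 6)}
σ[C ≤ B and B = 1]: keep tuples satisfying C ≤ B and B = 1 → {(1, 40, 1, 16), (1, 40, 1, 17), (1, 40, 1, 27), (1, 40, 1, 38)}
σ[A ≥ 17]: keep tuples satisfying A ≥ 17 → {(1, 40, 1, 17), (1, 40, 1, 27), (1, 40, 1, 38)}
Keep only column(s) C, E, A: {(1, 40, 17), (1, 40, 27), (1, 40, 38)}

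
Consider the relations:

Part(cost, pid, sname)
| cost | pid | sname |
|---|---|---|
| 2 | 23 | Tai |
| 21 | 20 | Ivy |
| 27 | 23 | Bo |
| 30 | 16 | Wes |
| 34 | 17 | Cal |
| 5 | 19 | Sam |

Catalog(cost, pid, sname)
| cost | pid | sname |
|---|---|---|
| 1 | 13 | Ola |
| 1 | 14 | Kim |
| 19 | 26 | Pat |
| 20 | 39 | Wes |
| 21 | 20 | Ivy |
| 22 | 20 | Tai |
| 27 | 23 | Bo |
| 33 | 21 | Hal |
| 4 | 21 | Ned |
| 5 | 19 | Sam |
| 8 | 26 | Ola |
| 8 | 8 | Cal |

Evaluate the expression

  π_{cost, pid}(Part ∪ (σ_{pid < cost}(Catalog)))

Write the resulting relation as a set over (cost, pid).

{(2, 23), (21, 20), (22, 20), (27, 23), (30, 16), (33, 21), (34, 17), (5, 19)}

σ[pid < cost]: keep tuples satisfying pid < cost → {(21, 20, Ivy), (22, 20, Tai), (27, 23, Bo), (33, 21, Hal)}
Set union of the two operands is {(2, 23, Tai), (21, 20, Ivy), (22, 20, Tai), (27, 23, Bo), (30, 16, Wes), (33, 21, Hal), (34, 17, Cal), (5, 19, Sam)}.
Keep only column(s) cost, pid: {(2, 23), (21, 20), (22, 20), (27, 23), (30, 16), (33, 21), (34, 17), (5, 19)}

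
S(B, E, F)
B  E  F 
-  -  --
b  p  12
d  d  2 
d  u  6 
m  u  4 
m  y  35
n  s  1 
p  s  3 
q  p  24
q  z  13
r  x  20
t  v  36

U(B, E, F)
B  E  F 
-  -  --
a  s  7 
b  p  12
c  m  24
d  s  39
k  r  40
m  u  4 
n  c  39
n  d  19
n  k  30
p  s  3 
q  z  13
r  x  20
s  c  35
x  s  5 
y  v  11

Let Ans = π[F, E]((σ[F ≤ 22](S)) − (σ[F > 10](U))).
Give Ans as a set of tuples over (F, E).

{(1, s), (2, d), (3, s), (4, u), (6, u)}

Filtering on F ≤ 22 leaves {(b, p, 12), (d, d, 2), (d, u, 6), (m, u, 4), (n, s, 1), (p, s, 3), (q, z, 13), (r, x, 20)}.
Filtering on F > 10 leaves {(b, p, 12), (c, m, 24), (d, s, 39), (k, r, 40), (n, c, 39), (n, d, 19), (n, k, 30), (q, z, 13), (r, x, 20), (s, c, 35), (y, v, 11)}.
Difference: {(b, p, 12), (d, d, 2), (d, u, 6), (m, u, 4), (n, s, 1), (p, s, 3), (q, z, 13), (r, x, 20)} with {(b, p, 12), (c, m, 24), (d, s, 39), (k, r, 40), (n, c, 39), (n, d, 19), (n, k, 30), (q, z, 13), (r, x, 20), (s, c, 35), (y, v, 11)} → {(d, d, 2), (d, u, 6), (m, u, 4), (n, s, 1), (p, s, 3)}
π_{F, E} gives {(1, s), (2, d), (3, s), (4, u), (6, u)}.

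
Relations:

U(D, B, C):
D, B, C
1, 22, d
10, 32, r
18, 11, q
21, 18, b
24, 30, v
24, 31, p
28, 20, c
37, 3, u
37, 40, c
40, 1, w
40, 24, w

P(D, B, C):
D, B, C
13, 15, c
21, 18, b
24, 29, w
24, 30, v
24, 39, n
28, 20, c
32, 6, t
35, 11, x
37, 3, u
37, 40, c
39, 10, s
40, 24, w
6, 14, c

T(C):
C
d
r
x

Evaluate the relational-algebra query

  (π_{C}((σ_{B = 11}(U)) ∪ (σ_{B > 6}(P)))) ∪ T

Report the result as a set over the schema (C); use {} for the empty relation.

Filtering on B = 11 leaves {(18, 11, q)}.
Filtering on B > 6 leaves {(13, 15, c), (21, 18, b), (24, 29, w), (24, 30, v), (24, 39, n), (28, 20, c), (35, 11, x), (37, 40, c), (39, 10, s), (40, 24, w), (6, 14, c)}.
Union: {(18, 11, q)} with {(13, 15, c), (21, 18, b), (24, 29, w), (24, 30, v), (24, 39, n), (28, 20, c), (35, 11, x), (37, 40, c), (39, 10, s), (40, 24, w), (6, 14, c)} → {(13, 15, c), (18, 11, q), (21, 18, b), (24, 29, w), (24, 30, v), (24, 39, n), (28, 20, c), (35, 11, x), (37, 40, c), (39, 10, s), (40, 24, w), (6, 14, c)}
π[C]: project onto (C) (4 duplicate(s) eliminated) → {b, c, n, q, s, v, w, x}
Union: {b, c, n, q, s, v, w, x} with {d, r, x} → {b, c, d, n, q, r, s, v, w, x}

{b, c, d, n, q, r, s, v, w, x}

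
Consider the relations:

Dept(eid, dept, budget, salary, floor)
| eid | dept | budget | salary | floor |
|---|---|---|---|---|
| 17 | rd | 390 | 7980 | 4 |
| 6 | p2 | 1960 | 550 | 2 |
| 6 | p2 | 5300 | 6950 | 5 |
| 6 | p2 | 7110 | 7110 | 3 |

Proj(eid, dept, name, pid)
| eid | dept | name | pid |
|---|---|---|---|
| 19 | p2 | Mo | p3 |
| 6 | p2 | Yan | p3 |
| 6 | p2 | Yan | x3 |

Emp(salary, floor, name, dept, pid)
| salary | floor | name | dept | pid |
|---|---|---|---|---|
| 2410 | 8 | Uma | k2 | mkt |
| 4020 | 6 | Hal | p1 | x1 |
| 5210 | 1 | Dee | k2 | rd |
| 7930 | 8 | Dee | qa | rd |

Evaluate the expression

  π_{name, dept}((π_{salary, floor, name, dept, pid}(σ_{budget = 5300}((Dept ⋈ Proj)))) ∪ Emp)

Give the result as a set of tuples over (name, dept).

Dept ⋈ Proj (natural join on eid, dept): {(6, p2, 1960, 550, 2, Yan, p3), (6, p2, 1960, 550, 2, Yan, x3), (6, p2, 5300, 6950, 5, Yan, p3), (6, p2, 5300, 6950, 5, Yan, x3), (6, p2, 7110, 7110, 3, Yan, p3), (6, p2, 7110, 7110, 3, Yan, x3)}
Selection budget = 5300: {(6, p2, 5300, 6950, 5, Yan, p3), (6, p2, 5300, 6950, 5, Yan, x3)}
Keep only column(s) salary, floor, name, dept, pid: {(6950, 5, Yan, p2, p3), (6950, 5, Yan, p2, x3)}
Taking the union: {(2410, 8, Uma, k2, mkt), (4020, 6, Hal, p1, x1), (5210, 1, Dee, k2, rd), (6950, 5, Yan, p2, p3), (6950, 5, Yan, p2, x3), (7930, 8, Dee, qa, rd)}
Keep only column(s) name, dept (1 duplicate(s) eliminated): {(Dee, k2), (Dee, qa), (Hal, p1), (Uma, k2), (Yan, p2)}

{(Dee, k2), (Dee, qa), (Hal, p1), (Uma, k2), (Yan, p2)}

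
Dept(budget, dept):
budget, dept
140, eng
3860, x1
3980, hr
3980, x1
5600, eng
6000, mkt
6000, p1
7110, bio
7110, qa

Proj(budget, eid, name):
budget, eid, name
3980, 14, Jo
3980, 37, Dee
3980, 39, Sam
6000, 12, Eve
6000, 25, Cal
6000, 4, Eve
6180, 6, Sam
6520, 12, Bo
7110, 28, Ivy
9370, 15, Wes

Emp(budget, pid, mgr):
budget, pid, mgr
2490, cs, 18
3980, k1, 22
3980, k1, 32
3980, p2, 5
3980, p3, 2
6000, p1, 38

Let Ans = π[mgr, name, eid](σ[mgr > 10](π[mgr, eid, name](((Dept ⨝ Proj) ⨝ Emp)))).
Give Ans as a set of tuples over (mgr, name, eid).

{(22, Dee, 37), (22, Jo, 14), (22, Sam, 39), (32, Dee, 37), (32, Jo, 14), (32, Sam, 39), (38, Cal, 25), (38, Eve, 12), (38, Eve, 4)}

Dept ⋈ Proj (natural join on budget): {(3980, hr, 14, Jo), (3980, hr, 37, Dee), (3980, hr, 39, Sam), (3980, x1, 14, Jo), (3980, x1, 37, Dee), (3980, x1, 39, Sam), (6000, mkt, 12, Eve), (6000, mkt, 25, Cal), (6000, mkt, 4, Eve), (6000, p1, 12, Eve), (6000, p1, 25, Cal), (6000, p1, 4, Eve), (7110, bio, 28, Ivy), (7110, qa, 28, Ivy)}
(Dept ⨝ Proj) ⋈ Emp (natural join on budget): {(3980, hr, 14, Jo, k1, 22), (3980, hr, 14, Jo, k1, 32), (3980, hr, 14, Jo, p2, 5), (3980, hr, 14, Jo, p3, 2), (3980, hr, 37, Dee, k1, 22), (3980, hr, 37, Dee, k1, 32), (3980, hr, 37, Dee, p2, 5), (3980, hr, 37, Dee, p3, 2), (3980, hr, 39, Sam, k1, 22), (3980, hr, 39, Sam, k1, 32), (3980, hr, 39, Sam, p2, 5), (3980, hr, 39, Sam, p3, 2), (3980, x1, 14, Jo, k1, 22), (3980, x1, 14, Jo, k1, 32), (3980, x1, 14, Jo, p2, 5), (3980, x1, 14, Jo, p3, 2), (3980, x1, 37, Dee, k1, 22), (3980, x1, 37, Dee, k1, 32), (3980, x1, 37, Dee, p2, 5), (3980, x1, 37, Dee, p3, 2), (3980, x1, 39, Sam, k1, 22), (3980, x1, 39, Sam, k1, 32), (3980, x1, 39, Sam, p2, 5), (3980, x1, 39, Sam, p3, 2), (6000, mkt, 12, Eve, p1, 38), (6000, mkt, 25, Cal, p1, 38), (6000, mkt, 4, Eve, p1, 38), (6000, p1, 12, Eve, p1, 38), (6000, p1, 25, Cal, p1, 38), (6000, p1, 4, Eve, p1, 38)}
π_{mgr, eid, name} gives {(2, 14, Jo), (2, 37, Dee), (2, 39, Sam), (22, 14, Jo), (22, 37, Dee), (22, 39, Sam), (32, 14, Jo), (32, 37, Dee), (32, 39, Sam), (38, 12, Eve), (38, 25, Cal), (38, 4, Eve), (5, 14, Jo), (5, 37, Dee), (5, 39, Sam)} (15 duplicate(s) eliminated).
Filtering on mgr > 10 leaves {(22, 14, Jo), (22, 37, Dee), (22, 39, Sam), (32, 14, Jo), (32, 37, Dee), (32, 39, Sam), (38, 12, Eve), (38, 25, Cal), (38, 4, Eve)}.
π_{mgr, name, eid} gives {(22, Dee, 37), (22, Jo, 14), (22, Sam, 39), (32, Dee, 37), (32, Jo, 14), (32, Sam, 39), (38, Cal, 25), (38, Eve, 12), (38, Eve, 4)}.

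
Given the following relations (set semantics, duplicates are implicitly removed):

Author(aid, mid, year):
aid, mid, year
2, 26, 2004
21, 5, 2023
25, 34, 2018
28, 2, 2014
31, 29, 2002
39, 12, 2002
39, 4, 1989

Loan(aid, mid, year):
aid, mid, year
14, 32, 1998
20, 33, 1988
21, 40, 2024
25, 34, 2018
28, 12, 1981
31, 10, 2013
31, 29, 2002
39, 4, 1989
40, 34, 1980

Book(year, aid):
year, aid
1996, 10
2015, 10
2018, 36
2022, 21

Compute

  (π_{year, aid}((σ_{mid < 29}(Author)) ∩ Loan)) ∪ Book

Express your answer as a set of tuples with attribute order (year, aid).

Selection mid < 29: {(2, 26, 2004), (21, 5, 2023), (28, 2, 2014), (39, 12, 2002), (39, 4, 1989)}
Set intersection of the two operands is {(39, 4, 1989)}.
Keep only column(s) year, aid: {(1989, 39)}
Set union of the two operands is {(1989, 39), (1996, 10), (2015, 10), (2018, 36), (2022, 21)}.

{(1989, 39), (1996, 10), (2015, 10), (2018, 36), (2022, 21)}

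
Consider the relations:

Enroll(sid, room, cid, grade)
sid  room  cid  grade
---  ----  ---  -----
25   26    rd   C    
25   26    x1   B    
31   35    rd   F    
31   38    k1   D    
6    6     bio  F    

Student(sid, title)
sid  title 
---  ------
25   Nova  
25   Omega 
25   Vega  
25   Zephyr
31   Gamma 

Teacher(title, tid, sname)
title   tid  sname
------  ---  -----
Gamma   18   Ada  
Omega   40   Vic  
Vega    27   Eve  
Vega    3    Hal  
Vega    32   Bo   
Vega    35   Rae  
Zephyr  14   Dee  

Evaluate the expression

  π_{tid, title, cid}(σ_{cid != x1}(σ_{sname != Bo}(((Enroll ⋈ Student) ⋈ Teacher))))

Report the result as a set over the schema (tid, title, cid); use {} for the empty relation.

{(14, Zephyr, rd), (18, Gamma, k1), (18, Gamma, rd), (27, Vega, rd), (3, Vega, rd), (35, Vega, rd), (40, Omega, rd)}

Joining Enroll and Student on sid yields {(25, 26, rd, C, Nova), (25, 26, rd, C, Omega), (25, 26, rd, C, Vega), (25, 26, rd, C, Zephyr), (25, 26, x1, B, Nova), (25, 26, x1, B, Omega), (25, 26, x1, B, Vega), (25, 26, x1, B, Zephyr), (31, 35, rd, F, Gamma), (31, 38, k1, D, Gamma)}.
Joining (Enroll ⋈ Student) and Teacher on title yields {(25, 26, rd, C, Omega, 40, Vic), (25, 26, rd, C, Vega, 27, Eve), (25, 26, rd, C, Vega, 3, Hal), (25, 26, rd, C, Vega, 32, Bo), (25, 26, rd, C, Vega, 35, Rae), (25, 26, rd, C, Zephyr, 14, Dee), (25, 26, x1, B, Omega, 40, Vic), (25, 26, x1, B, Vega, 27, Eve), (25, 26, x1, B, Vega, 3, Hal), (25, 26, x1, B, Vega, 32, Bo), (25, 26, x1, B, Vega, 35, Rae), (25, 26, x1, B, Zephyr, 14, Dee), (31, 35, rd, F, Gamma, 18, Ada), (31, 38, k1, D, Gamma, 18, Ada)}.
Filtering on sname != Bo leaves {(25, 26, rd, C, Omega, 40, Vic), (25, 26, rd, C, Vega, 27, Eve), (25, 26, rd, C, Vega, 3, Hal), (25, 26, rd, C, Vega, 35, Rae), (25, 26, rd, C, Zephyr, 14, Dee), (25, 26, x1, B, Omega, 40, Vic), (25, 26, x1, B, Vega, 27, Eve), (25, 26, x1, B, Vega, 3, Hal), (25, 26, x1, B, Vega, 35, Rae), (25, 26, x1, B, Zephyr, 14, Dee), (31, 35, rd, F, Gamma, 18, Ada), (31, 38, k1, D, Gamma, 18, Ada)}.
Filtering on cid != x1 leaves {(25, 26, rd, C, Omega, 40, Vic), (25, 26, rd, C, Vega, 27, Eve), (25, 26, rd, C, Vega, 3, Hal), (25, 26, rd, C, Vega, 35, Rae), (25, 26, rd, C, Zephyr, 14, Dee), (31, 35, rd, F, Gamma, 18, Ada), (31, 38, k1, D, Gamma, 18, Ada)}.
π_{tid, title, cid} gives {(14, Zephyr, rd), (18, Gamma, k1), (18, Gamma, rd), (27, Vega, rd), (3, Vega, rd), (35, Vega, rd), (40, Omega, rd)}.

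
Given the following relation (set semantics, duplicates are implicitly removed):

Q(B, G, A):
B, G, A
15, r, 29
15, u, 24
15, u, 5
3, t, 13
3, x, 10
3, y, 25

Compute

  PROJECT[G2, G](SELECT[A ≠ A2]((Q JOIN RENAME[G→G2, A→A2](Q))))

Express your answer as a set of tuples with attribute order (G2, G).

{(r, u), (t, x), (t, y), (u, r), (u, u), (x, t), (x, y), (y, t), (y, x)}

ρ[G→G2, A→A2]: schema becomes (B, G2, A2); tuples unchanged.
Joining Q and RENAME[G→G2, A→A2](Q) on B yields {(15, r, 29, r, 29), (15, r, 29, u, 24), (15, r, 29, u, 5), (15, u, 24, r, 29), (15, u, 24, u, 24), (15, u, 24, u, 5), (15, u, 5, r, 29), (15, u, 5, u, 24), (15, u, 5, u, 5), (3, t, 13, t, 13), (3, t, 13, x, 10), (3, t, 13, y, 25), (3, x, 10, t, 13), (3, x, 10, x, 10), (3, x, 10, y, 25), (3, y, 25, t, 13), (3, y, 25, x, 10), (3, y, 25, y, 25)}.
σ[A ≠ A2]: keep tuples satisfying A ≠ A2 → {(15, r, 29, u, 24), (15, r, 29, u, 5), (15, u, 24, r, 29), (15, u, 24, u, 5), (15, u, 5, r, 29), (15, u, 5, u, 24), (3, t, 13, x, 10), (3, t, 13, y, 25), (3, x, 10, t, 13), (3, x, 10, y, 25), (3, y, 25, t, 13), (3, y, 25, x, 10)}
π_{G2, G} gives {(r, u), (t, x), (t, y), (u, r), (u, u), (x, t), (x, y), (y, t), (y, x)} (3 duplicate(s) eliminated).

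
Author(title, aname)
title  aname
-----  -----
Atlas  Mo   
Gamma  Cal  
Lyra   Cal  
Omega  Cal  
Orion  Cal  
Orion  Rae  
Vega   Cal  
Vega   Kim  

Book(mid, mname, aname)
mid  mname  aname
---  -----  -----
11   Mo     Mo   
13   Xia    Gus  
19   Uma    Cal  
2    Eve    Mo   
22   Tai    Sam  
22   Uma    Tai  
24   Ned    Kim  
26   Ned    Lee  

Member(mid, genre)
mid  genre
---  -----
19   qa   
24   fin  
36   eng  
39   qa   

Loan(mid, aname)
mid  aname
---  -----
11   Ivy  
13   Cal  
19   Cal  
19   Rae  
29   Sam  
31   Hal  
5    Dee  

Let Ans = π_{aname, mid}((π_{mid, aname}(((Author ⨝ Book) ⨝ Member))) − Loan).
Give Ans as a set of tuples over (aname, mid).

Author ⋈ Book (natural join on aname): {(Atlas, Mo, 11, Mo), (Atlas, Mo, 2, Eve), (Gamma, Cal, 19, Uma), (Lyra, Cal, 19, Uma), (Omega, Cal, 19, Uma), (Orion, Cal, 19, Uma), (Vega, Cal, 19, Uma), (Vega, Kim, 24, Ned)}
(Author ⨝ Book) ⋈ Member (natural join on mid): {(Gamma, Cal, 19, Uma, qa), (Lyra, Cal, 19, Uma, qa), (Omega, Cal, 19, Uma, qa), (Orion, Cal, 19, Uma, qa), (Vega, Cal, 19, Uma, qa), (Vega, Kim, 24, Ned, fin)}
π_{mid, aname} gives {(19, Cal), (24, Kim)} (4 duplicate(s) eliminated).
Set difference of the two operands is {(24, Kim)}.
π_{aname, mid} gives {(Kim, 24)}.

{(Kim, 24)}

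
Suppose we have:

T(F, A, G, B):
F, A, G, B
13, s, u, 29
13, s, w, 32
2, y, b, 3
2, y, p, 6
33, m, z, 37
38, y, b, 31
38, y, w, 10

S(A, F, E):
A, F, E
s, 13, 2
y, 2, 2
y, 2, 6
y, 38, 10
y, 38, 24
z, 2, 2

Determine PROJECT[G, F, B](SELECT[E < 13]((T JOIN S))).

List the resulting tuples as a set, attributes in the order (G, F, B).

{(b, 2, 3), (b, 38, 31), (p, 2, 6), (u, 13, 29), (w, 13, 32), (w, 38, 10)}

Natural join on F, A: {(13, s, u, 29, 2), (13, s, w, 32, 2), (2, y, b, 3, 2), (2, y, b, 3, 6), (2, y, p, 6, 2), (2, y, p, 6, 6), (38, y, b, 31, 10), (38, y, b, 31, 24), (38, y, w, 10, 10), (38, y, w, 10, 24)}
Filtering on E < 13 leaves {(13, s, u, 29, 2), (13, s, w, 32, 2), (2, y, b, 3, 2), (2, y, b, 3, 6), (2, y, p, 6, 2), (2, y, p, 6, 6), (38, y, b, 31, 10), (38, y, w, 10, 10)}.
Keep only column(s) G, F, B (2 duplicate(s) eliminated): {(b, 2, 3), (b, 38, 31), (p, 2, 6), (u, 13, 29), (w, 13, 32), (w, 38, 10)}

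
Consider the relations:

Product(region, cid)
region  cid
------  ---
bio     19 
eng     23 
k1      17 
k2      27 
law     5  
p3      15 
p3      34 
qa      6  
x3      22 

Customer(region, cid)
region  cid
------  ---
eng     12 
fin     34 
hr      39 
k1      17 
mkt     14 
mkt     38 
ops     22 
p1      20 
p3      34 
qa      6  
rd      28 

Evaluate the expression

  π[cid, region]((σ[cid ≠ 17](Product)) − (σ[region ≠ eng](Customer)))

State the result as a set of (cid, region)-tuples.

Selection cid ≠ 17: {(bio, 19), (eng, 23), (k2, 27), (law, 5), (p3, 15), (p3, 34), (qa, 6), (x3, 22)}
Selection region ≠ eng: {(fin, 34), (hr, 39), (k1, 17), (mkt, 14), (mkt, 38), (ops, 22), (p1, 20), (p3, 34), (qa, 6), (rd, 28)}
Taking the difference: {(bio, 19), (eng, 23), (k2, 27), (law, 5), (p3, 15), (x3, 22)}
π_{cid, region} gives {(15, p3), (19, bio), (22, x3), (23, eng), (27, k2), (5, law)}.

{(15, p3), (19, bio), (22, x3), (23, eng), (27, k2), (5, law)}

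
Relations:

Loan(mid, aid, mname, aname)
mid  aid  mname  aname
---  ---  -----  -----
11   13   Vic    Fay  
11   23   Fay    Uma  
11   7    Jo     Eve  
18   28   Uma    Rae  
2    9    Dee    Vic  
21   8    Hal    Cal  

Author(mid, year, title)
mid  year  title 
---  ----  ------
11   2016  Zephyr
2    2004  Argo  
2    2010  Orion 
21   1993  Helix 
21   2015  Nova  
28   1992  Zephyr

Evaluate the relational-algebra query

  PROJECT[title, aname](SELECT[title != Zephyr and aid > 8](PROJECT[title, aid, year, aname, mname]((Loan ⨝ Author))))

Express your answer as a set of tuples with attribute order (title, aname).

{(Argo, Vic), (Orion, Vic)}

Loan ⋈ Author (natural join on mid): {(11, 13, Vic, Fay, 2016, Zephyr), (11, 23, Fay, Uma, 2016, Zephyr), (11, 7, Jo, Eve, 2016, Zephyr), (2, 9, Dee, Vic, 2004, Argo), (2, 9, Dee, Vic, 2010, Orion), (21, 8, Hal, Cal, 1993, Helix), (21, 8, Hal, Cal, 2015, Nova)}
π[title, aid, year, aname, mname]: project onto (title, aid, year, aname, mname) → {(Argo, 9, 2004, Vic, Dee), (Helix, 8, 1993, Cal, Hal), (Nova, 8, 2015, Cal, Hal), (Orion, 9, 2010, Vic, Dee), (Zephyr, 13, 2016, Fay, Vic), (Zephyr, 23, 2016, Uma, Fay), (Zephyr, 7, 2016, Eve, Jo)}
Filtering on title != Zephyr and aid > 8 leaves {(Argo, 9, 2004, Vic, Dee), (Orion, 9, 2010, Vic, Dee)}.
π[title, aname]: project onto (title, aname) → {(Argo, Vic), (Orion, Vic)}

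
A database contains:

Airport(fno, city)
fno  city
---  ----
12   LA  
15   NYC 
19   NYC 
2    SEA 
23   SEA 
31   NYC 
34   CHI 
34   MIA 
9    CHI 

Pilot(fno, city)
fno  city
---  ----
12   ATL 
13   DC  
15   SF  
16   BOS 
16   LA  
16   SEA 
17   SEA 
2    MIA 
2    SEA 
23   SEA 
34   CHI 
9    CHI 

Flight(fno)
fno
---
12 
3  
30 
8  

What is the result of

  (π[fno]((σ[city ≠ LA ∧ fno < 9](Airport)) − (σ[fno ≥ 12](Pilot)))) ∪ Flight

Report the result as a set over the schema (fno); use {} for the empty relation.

{12, 2, 3, 30, 8}

Selection city ≠ LA ∧ fno < 9: {(2, SEA)}
Selection fno ≥ 12: {(12, ATL), (13, DC), (15, SF), (16, BOS), (16, LA), (16, SEA), (17, SEA), (23, SEA), (34, CHI)}
Taking the difference: {(2, SEA)}
Projecting to fno: {2}
Taking the union: {12, 2, 3, 30, 8}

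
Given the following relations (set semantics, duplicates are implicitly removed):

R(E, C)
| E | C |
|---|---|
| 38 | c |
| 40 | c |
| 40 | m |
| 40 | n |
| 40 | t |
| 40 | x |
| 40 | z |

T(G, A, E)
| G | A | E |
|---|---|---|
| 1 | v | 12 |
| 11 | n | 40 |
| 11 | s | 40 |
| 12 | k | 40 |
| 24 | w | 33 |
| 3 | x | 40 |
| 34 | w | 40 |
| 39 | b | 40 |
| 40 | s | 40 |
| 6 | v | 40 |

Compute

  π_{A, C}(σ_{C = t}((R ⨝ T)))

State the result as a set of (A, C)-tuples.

Joining R and T on E yields {(40, c, 11, n), (40, c, 11, s), (40, c, 12, k), (40, c, 3, x), (40, c, 34, w), (40, c, 39, b), (40, c, 40, s), (40, c, 6, v), (40, m, 11, n), (40, m, 11, s), (40, m, 12, k), (40, m, 3, x), (40, m, 34, w), (40, m, 39, b), (40, m, 40, s), (40, m, 6, v), (40, n, 11, n), (40, n, 11, s), (40, n, 12, k), (40, n, 3, x), (40, n, 34, w), (40, n, 39, b), (40, n, 40, s), (40, n, 6, v), (40, t, 11, n), (40, t, 11, s), (40, t, 12, k), (40, t, 3, x), (40, t, 34, w), (40, t, 39, b), (40, t, 40, s), (40, t, 6, v), (40, x, 11, n), (40, x, 11, s), (40, x, 12, k), (40, x, 3, x), (40, x, 34, w), (40, x, 39, b), (40, x, 40, s), (40, x, 6, v), (40, z, 11, n), (40, z, 11, s), (40, z, 12, k), (40, z, 3, x), (40, z, 34, w), (40, z, 39, b), (40, z, 40, s), (40, z, 6, v)}.
Selection C = t: {(40, t, 11, n), (40, t, 11, s), (40, t, 12, k), (40, t, 3, x), (40, t, 34, w), (40, t, 39, b), (40, t, 40, s), (40, t, 6, v)}
Projecting to A, C (1 duplicate(s) eliminated): {(b, t), (k, t), (n, t), (s, t), (v, t), (w, t), (x, t)}

{(b, t), (k, t), (n, t), (s, t), (v, t), (w, t), (x, t)}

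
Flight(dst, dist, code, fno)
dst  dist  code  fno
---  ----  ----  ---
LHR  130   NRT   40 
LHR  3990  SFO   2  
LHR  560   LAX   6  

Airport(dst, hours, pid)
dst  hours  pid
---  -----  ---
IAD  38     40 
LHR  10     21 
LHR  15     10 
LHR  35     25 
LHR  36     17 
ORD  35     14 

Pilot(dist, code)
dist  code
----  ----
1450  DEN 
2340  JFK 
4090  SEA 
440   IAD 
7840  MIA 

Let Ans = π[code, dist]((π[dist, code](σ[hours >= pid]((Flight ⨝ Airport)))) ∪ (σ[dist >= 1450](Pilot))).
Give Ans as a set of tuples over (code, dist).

Flight ⋈ Airport (natural join on dst): {(LHR, 130, NRT, 40, 10, 21), (LHR, 130, NRT, 40, 15, 10), (LHR, 130, NRT, 40, 35, 25), (LHR, 130, NRT, 40, 36, 17), (LHR, 3990, SFO, 2, 10, 21), (LHR, 3990, SFO, 2, 15, 10), (LHR, 3990, SFO, 2, 35, 25), (LHR, 3990, SFO, 2, 36, 17), (LHR, 560, LAX, 6, 10, 21), (LHR, 560, LAX, 6, 15, 10), (LHR, 560, LAX, 6, 35, 25), (LHR, 560, LAX, 6, 36, 17)}
Selection hours >= pid: {(LHR, 130, NRT, 40, 15, 10), (LHR, 130, NRT, 40, 35, 25), (LHR, 130, NRT, 40, 36, 17), (LHR, 3990, SFO, 2, 15, 10), (LHR, 3990, SFO, 2, 35, 25), (LHR, 3990, SFO, 2, 36, 17), (LHR, 560, LAX, 6, 15, 10), (LHR, 560, LAX, 6, 35, 25), (LHR, 560, LAX, 6, 36, 17)}
π_{dist, code} gives {(130, NRT), (3990, SFO), (560, LAX)} (6 duplicate(s) eliminated).
Selection dist >= 1450: {(1450, DEN), (2340, JFK), (4090, SEA), (7840, MIA)}
Taking the union: {(130, NRT), (1450, DEN), (2340, JFK), (3990, SFO), (4090, SEA), (560, LAX), (7840, MIA)}
π_{code, dist} gives {(DEN, 1450), (JFK, 2340), (LAX, 560), (MIA, 7840), (NRT, 130), (SEA, 4090), (SFO, 3990)}.

{(DEN, 1450), (JFK, 2340), (LAX, 560), (MIA, 7840), (NRT, 130), (SEA, 4090), (SFO, 3990)}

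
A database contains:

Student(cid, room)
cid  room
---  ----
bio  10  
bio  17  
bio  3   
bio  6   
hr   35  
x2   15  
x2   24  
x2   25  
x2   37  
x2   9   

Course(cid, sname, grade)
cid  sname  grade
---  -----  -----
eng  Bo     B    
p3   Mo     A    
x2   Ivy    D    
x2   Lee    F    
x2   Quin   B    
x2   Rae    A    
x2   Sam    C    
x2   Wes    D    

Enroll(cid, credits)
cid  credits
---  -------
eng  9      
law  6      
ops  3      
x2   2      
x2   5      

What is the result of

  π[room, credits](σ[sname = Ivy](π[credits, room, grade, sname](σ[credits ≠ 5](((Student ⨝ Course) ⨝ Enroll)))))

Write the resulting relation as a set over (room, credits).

{(15, 2), (24, 2), (25, 2), (37, 2), (9, 2)}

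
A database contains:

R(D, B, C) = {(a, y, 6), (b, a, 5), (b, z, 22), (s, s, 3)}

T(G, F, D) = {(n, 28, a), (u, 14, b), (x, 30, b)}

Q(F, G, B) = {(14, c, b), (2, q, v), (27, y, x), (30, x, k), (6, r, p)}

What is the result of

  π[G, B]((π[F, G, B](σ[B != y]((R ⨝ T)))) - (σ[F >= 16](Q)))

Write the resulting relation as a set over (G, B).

{(u, a), (u, z), (x, a), (x, z)}

Natural join on D: {(a, y, 6, n, 28), (b, a, 5, u, 14), (b, a, 5, x, 30), (b, z, 22, u, 14), (b, z, 22, x, 30)}
Apply σ_{B != y}; surviving tuples: {(b, a, 5, u, 14), (b, a, 5, x, 30), (b, z, 22, u, 14), (b, z, 22, x, 30)}
Projecting to F, G, B: {(14, u, a), (14, u, z), (30, x, a), (30, x, z)}
Apply σ_{F >= 16}; surviving tuples: {(27, y, x), (30, x, k)}
Set difference of the two operands is {(14, u, a), (14, u, z), (30, x, a), (30, x, z)}.
Projecting to G, B: {(u, a), (u, z), (x, a), (x, z)}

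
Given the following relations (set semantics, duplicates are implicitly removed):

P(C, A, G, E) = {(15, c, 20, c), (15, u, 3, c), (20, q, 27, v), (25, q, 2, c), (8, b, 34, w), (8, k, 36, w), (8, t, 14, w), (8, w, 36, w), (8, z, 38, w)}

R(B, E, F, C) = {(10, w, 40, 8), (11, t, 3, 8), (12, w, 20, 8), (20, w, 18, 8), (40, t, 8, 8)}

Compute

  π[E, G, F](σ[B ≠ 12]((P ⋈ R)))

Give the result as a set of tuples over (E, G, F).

{(w, 14, 18), (w, 14, 40), (w, 34, 18), (w, 34, 40), (w, 36, 18), (w, 36, 40), (w, 38, 18), (w, 38, 40)}

P ⋈ R (natural join on C, E): {(8, b, 34, w, 10, 40), (8, b, 34, w, 12, 20), (8, b, 34, w, 20, 18), (8, k, 36, w, 10, 40), (8, k, 36, w, 12, 20), (8, k, 36, w, 20, 18), (8, t, 14, w, 10, 40), (8, t, 14, w, 12, 20), (8, t, 14, w, 20, 18), (8, w, 36, w, 10, 40), (8, w, 36, w, 12, 20), (8, w, 36, w, 20, 18), (8, z, 38, w, 10, 40), (8, z, 38, w, 12, 20), (8, z, 38, w, 20, 18)}
Apply σ_{B ≠ 12}; surviving tuples: {(8, b, 34, w, 10, 40), (8, b, 34, w, 20, 18), (8, k, 36, w, 10, 40), (8, k, 36, w, 20, 18), (8, t, 14, w, 10, 40), (8, t, 14, w, 20, 18), (8, w, 36, w, 10, 40), (8, w, 36, w, 20, 18), (8, z, 38, w, 10, 40), (8, z, 38, w, 20, 18)}
π_{E, G, F} gives {(w, 14, 18), (w, 14, 40), (w, 34, 18), (w, 34, 40), (w, 36, 18), (w, 36, 40), (w, 38, 18), (w, 38, 40)} (2 duplicate(s) eliminated).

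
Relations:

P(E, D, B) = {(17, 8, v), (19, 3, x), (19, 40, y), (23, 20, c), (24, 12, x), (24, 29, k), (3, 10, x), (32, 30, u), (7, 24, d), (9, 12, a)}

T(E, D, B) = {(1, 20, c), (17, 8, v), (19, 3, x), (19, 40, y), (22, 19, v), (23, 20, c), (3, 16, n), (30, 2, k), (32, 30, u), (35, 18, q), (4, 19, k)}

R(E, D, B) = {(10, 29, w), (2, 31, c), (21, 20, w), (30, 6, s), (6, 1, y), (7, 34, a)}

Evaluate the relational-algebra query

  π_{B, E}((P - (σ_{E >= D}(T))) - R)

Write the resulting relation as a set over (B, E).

{(a, 9), (d, 7), (k, 24), (x, 24), (x, 3), (y, 19)}

Apply σ_{E >= D}; surviving tuples: {(17, 8, v), (19, 3, x), (22, 19, v), (23, 20, c), (30, 2, k), (32, 30, u), (35, 18, q)}
Set difference of the two operands is {(19, 40, y), (24, 12, x), (24, 29, k), (3, 10, x), (7, 24, d), (9, 12, a)}.
Set difference of the two operands is {(19, 40, y), (24, 12, x), (24, 29, k), (3, 10, x), (7, 24, d), (9, 12, a)}.
π[B, E]: project onto (B, E) → {(a, 9), (d, 7), (k, 24), (x, 24), (x, 3), (y, 19)}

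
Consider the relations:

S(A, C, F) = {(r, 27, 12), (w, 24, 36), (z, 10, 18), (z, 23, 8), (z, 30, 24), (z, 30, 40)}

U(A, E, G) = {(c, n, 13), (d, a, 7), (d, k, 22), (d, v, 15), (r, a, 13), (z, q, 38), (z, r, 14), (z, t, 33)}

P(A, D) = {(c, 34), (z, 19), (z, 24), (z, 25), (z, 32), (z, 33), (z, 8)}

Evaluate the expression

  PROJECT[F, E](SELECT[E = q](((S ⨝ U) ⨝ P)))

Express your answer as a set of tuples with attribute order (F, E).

{(18, q), (24, q), (40, q), (8, q)}

S ⋈ U (natural join on A): {(r, 27, 12, a, 13), (z, 10, 18, q, 38), (z, 10, 18, r, 14), (z, 10, 18, t, 33), (z, 23, 8, q, 38), (z, 23, 8, r, 14), (z, 23, 8, t, 33), (z, 30, 24, q, 38), (z, 30, 24, r, 14), (z, 30, 24, t, 33), (z, 30, 40, q, 38), (z, 30, 40, r, 14), (z, 30, 40, t, 33)}
(S ⨝ U) ⋈ P (natural join on A): {(z, 10, 18, q, 38, 19), (z, 10, 18, q, 38, 24), (z, 10, 18, q, 38, 25), (z, 10, 18, q, 38, 32), (z, 10, 18, q, 38, 33), (z, 10, 18, q, 38, 8), (z, 10, 18, r, 14, 19), (z, 10, 18, r, 14, 24), (z, 10, 18, r, 14, 25), (z, 10, 18, r, 14, 32), (z, 10, 18, r, 14, 33), (z, 10, 18, r, 14, 8), (z, 10, 18, t, 33, 19), (z, 10, 18, t, 33, 24), (z, 10, 18, t, 33, 25), (z, 10, 18, t, 33, 32), (z, 10, 18, t, 33, 33), (z, 10, 18, t, 33, 8), (z, 23, 8, q, 38, 19), (z, 23, 8, q, 38, 24), (z, 23, 8, q, 38, 25), (z, 23, 8, q, 38, 32), (z, 23, 8, q, 38, 33), (z, 23, 8, q, 38, 8), (z, 23, 8, r, 14, 19), (z, 23, 8, r, 14, 24), (z, 23, 8, r, 14, 25), (z, 23, 8, r, 14, 32), (z, 23, 8, r, 14, 33), (z, 23, 8, r, 14, 8), (z, 23, 8, t, 33, 19), (z, 23, 8, t, 33, 24), (z, 23, 8, t, 33, 25), (z, 23, 8, t, 33, 32), (z, 23, 8, t, 33, 33), (z, 23, 8, t, 33, 8), (z, 30, 24, q, 38, 19), (z, 30, 24, q, 38, 24), (z, 30, 24, q, 38, 25), (z, 30, 24, q, 38, 32), (z, 30, 24, q, 38, 33), (z, 30, 24, q, 38, 8), (z, 30, 24, r, 14, 19), (z, 30, 24, r, 14, 24), (z, 30, 24, r, 14, 25), (z, 30, 24, r, 14, 32), (z, 30, 24, r, 14, 33), (z, 30, 24, r, 14, 8), (z, 30, 24, t, 33, 19), (z, 30, 24, t, 33, 24), (z, 30, 24, t, 33, 25), (z, 30, 24, t, 33, 32), (z, 30, 24, t, 33, 33), (z, 30, 24, t, 33, 8), (z, 30, 40, q, 38, 19), (z, 30, 40, q, 38, 24), (z, 30, 40, q, 38, 25), (z, 30, 40, q, 38, 32), (z, 30, 40, q, 38, 33), (z, 30, 40, q, 38, 8), (z, 30, 40, r, 14, 19), (z, 30, 40, r, 14, 24), (z, 30, 40, r, 14, 25), (z, 30, 40, r, 14, 32), (z, 30, 40, r, 14, 33), (z, 30, 40, r, 14, 8), (z, 30, 40, t, 33, 19), (z, 30, 40, t, 33, 24), (z, 30, 40, t, 33, 25), (z, 30, 40, t, 33, 32), (z, 30, 40, t, 33, 33), (z, 30, 40, t, 33, 8)}
Filtering on E = q leaves {(z, 10, 18, q, 38, 19), (z, 10, 18, q, 38, 24), (z, 10, 18, q, 38, 25), (z, 10, 18, q, 38, 32), (z, 10, 18, q, 38, 33), (z, 10, 18, q, 38, 8), (z, 23, 8, q, 38, 19), (z, 23, 8, q, 38, 24), (z, 23, 8, q, 38, 25), (z, 23, 8, q, 38, 32), (z, 23, 8, q, 38, 33), (z, 23, 8, q, 38, 8), (z, 30, 24, q, 38, 19), (z, 30, 24, q, 38, 24), (z, 30, 24, q, 38, 25), (z, 30, 24, q, 38, 32), (z, 30, 24, q, 38, 33), (z, 30, 24, q, 38, 8), (z, 30, 40, q, 38, 19), (z, 30, 40, q, 38, 24), (z, 30, 40, q, 38, 25), (z, 30, 40, q, 38, 32), (z, 30, 40, q, 38, 33), (z, 30, 40, q, 38, 8)}.
π_{F, E} gives {(18, q), (24, q), (40, q), (8, q)} (20 duplicate(s) eliminated).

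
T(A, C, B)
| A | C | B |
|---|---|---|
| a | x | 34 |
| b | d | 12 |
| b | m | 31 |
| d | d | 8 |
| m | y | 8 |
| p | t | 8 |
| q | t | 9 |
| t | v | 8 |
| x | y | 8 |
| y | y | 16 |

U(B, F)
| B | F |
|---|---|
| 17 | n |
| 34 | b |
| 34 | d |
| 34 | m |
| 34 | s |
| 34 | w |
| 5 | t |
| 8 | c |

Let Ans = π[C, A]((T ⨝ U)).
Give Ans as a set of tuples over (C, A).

{(d, d), (t, p), (v, t), (x, a), (y, m), (y, x)}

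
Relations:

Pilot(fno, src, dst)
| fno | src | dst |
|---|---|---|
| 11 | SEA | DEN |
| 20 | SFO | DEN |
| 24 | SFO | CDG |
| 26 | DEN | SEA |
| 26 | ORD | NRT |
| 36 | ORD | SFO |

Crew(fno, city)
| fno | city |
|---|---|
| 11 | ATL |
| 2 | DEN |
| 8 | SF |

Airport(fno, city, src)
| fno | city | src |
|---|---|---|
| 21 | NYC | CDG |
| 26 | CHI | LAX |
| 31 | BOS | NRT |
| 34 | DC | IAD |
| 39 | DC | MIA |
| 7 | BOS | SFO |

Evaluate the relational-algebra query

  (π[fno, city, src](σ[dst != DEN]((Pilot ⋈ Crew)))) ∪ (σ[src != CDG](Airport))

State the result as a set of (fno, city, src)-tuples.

{(26, CHI, LAX), (31, BOS, NRT), (34, DC, IAD), (39, DC, MIA), (7, BOS, SFO)}

Natural join on fno: {(11, SEA, DEN, ATL)}
Apply σ_{dst != DEN}; surviving tuples: {}
Keep only column(s) fno, city, src: {}
Apply σ_{src != CDG}; surviving tuples: {(26, CHI, LAX), (31, BOS, NRT), (34, DC, IAD), (39, DC, MIA), (7, BOS, SFO)}
Set union of the two operands is {(26, CHI, LAX), (31, BOS, NRT), (34, DC, IAD), (39, DC, MIA), (7, BOS, SFO)}.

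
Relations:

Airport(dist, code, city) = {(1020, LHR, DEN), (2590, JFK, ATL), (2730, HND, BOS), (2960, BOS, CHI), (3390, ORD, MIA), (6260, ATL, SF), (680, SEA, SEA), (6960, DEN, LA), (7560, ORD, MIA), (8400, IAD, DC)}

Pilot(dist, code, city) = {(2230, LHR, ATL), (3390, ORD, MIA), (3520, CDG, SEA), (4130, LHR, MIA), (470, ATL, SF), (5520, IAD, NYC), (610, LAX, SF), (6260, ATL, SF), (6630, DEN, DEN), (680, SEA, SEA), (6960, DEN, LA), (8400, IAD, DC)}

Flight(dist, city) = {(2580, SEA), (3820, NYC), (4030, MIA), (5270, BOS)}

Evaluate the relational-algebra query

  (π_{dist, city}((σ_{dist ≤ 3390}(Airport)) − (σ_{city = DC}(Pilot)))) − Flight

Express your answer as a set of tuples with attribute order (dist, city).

{(1020, DEN), (2590, ATL), (2730, BOS), (2960, CHI), (3390, MIA), (680, SEA)}

Apply σ_{dist ≤ 3390}; surviving tuples: {(1020, LHR, DEN), (2590, JFK, ATL), (2730, HND, BOS), (2960, BOS, CHI), (3390, ORD, MIA), (680, SEA, SEA)}
Apply σ_{city = DC}; surviving tuples: {(8400, IAD, DC)}
Taking the difference: {(1020, LHR, DEN), (2590, JFK, ATL), (2730, HND, BOS), (2960, BOS, CHI), (3390, ORD, MIA), (680, SEA, SEA)}
Projecting to dist, city: {(1020, DEN), (2590, ATL), (2730, BOS), (2960, CHI), (3390, MIA), (680, SEA)}
Taking the difference: {(1020, DEN), (2590, ATL), (2730, BOS), (2960, CHI), (3390, MIA), (680, SEA)}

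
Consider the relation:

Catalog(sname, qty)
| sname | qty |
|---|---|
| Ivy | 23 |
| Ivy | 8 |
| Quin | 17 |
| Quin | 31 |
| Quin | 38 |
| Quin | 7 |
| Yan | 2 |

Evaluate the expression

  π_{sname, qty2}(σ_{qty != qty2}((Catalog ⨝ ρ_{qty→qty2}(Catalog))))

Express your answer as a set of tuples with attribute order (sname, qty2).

ρ[qty→qty2]: schema becomes (sname, qty2); tuples unchanged.
Catalog ⋈ ρ_{qty→qty2}(Catalog) (natural join on sname): {(Ivy, 23, 23), (Ivy, 23, 8), (Ivy, 8, 23), (Ivy, 8, 8), (Quin, 17, 17), (Quin, 17, 31), (Quin, 17, 38), (Quin, 17, 7), (Quin, 31, 17), (Quin, 31, 31), (Quin, 31, 38), (Quin, 31, 7), (Quin, 38, 17), (Quin, 38, 31), (Quin, 38, 38), (Quin, 38, 7), (Quin, 7, 17), (Quin, 7, 31), (Quin, 7, 38), (Quin, 7, 7), (Yan, 2, 2)}
Apply σ_{qty != qty2}; surviving tuples: {(Ivy, 23, 8), (Ivy, 8, 23), (Quin, 17, 31), (Quin, 17, 38), (Quin, 17, 7), (Quin, 31, 17), (Quin, 31, 38), (Quin, 31, 7), (Quin, 38, 17), (Quin, 38, 31), (Quin, 38, 7), (Quin, 7, 17), (Quin, 7, 31), (Quin, 7, 38)}
π_{sname, qty2} gives {(Ivy, 23), (Ivy, 8), (Quin, 17), (Quin, 31), (Quin, 38), (Quin, 7)} (8 duplicate(s) eliminated).

{(Ivy, 23), (Ivy, 8), (Quin, 17), (Quin, 31), (Quin, 38), (Quin, 7)}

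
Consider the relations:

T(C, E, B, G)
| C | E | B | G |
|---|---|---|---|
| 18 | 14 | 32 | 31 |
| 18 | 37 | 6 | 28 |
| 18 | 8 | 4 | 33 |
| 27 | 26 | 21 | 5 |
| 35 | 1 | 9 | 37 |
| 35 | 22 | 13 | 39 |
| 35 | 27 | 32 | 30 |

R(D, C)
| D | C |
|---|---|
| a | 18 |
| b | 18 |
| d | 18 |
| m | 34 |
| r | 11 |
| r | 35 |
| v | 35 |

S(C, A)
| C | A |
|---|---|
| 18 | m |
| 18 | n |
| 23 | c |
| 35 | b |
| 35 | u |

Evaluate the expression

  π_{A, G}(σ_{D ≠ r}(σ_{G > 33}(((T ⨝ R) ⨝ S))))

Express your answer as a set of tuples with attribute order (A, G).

Joining T and R on C yields {(18, 14, 32, 31, a), (18, 14, 32, 31, b), (18, 14, 32, 31, d), (18, 37, 6, 28, a), (18, 37, 6, 28, b), (18, 37, 6, 28, d), (18, 8, 4, 33, a), (18, 8, 4, 33, b), (18, 8, 4, 33, d), (35, 1, 9, 37, r), (35, 1, 9, 37, v), (35, 22, 13, 39, r), (35, 22, 13, 39, v), (35, 27, 32, 30, r), (35, 27, 32, 30, v)}.
Joining (T ⨝ R) and S on C yields {(18, 14, 32, 31, a, m), (18, 14, 32, 31, a, n), (18, 14, 32, 31, b, m), (18, 14, 32, 31, b, n), (18, 14, 32, 31, d, m), (18, 14, 32, 31, d, n), (18, 37, 6, 28, a, m), (18, 37, 6, 28, a, n), (18, 37, 6, 28, b, m), (18, 37, 6, 28, b, n), (18, 37, 6, 28, d, m), (18, 37, 6, 28, d, n), (18, 8, 4, 33, a, m), (18, 8, 4, 33, a, n), (18, 8, 4, 33, b, m), (18, 8, 4, 33, b, n), (18, 8, 4, 33, d, m), (18, 8, 4, 33, d, n), (35, 1, 9, 37, r, b), (35, 1, 9, 37, r, u), (35, 1, 9, 37, v, b), (35, 1, 9, 37, v, u), (35, 22, 13, 39, r, b), (35, 22, 13, 39, r, u), (35, 22, 13, 39, v, b), (35, 22, 13, 39, v, u), (35, 27, 32, 30, r, b), (35, 27, 32, 30, r, u), (35, 27, 32, 30, v, b), (35, 27, 32, 30, v, u)}.
Selection G > 33: {(35, 1, 9, 37, r, b), (35, 1, 9, 37, r, u), (35, 1, 9, 37, v, b), (35, 1, 9, 37, v, u), (35, 22, 13, 39, r, b), (35, 22, 13, 39, r, u), (35, 22, 13, 39, v, b), (35, 22, 13, 39, v, u)}
Selection D ≠ r: {(35, 1, 9, 37, v, b), (35, 1, 9, 37, v, u), (35, 22, 13, 39, v, b), (35, 22, 13, 39, v, u)}
π_{A, G} gives {(b, 37), (b, 39), (u, 37), (u, 39)}.

{(b, 37), (b, 39), (u, 37), (u, 39)}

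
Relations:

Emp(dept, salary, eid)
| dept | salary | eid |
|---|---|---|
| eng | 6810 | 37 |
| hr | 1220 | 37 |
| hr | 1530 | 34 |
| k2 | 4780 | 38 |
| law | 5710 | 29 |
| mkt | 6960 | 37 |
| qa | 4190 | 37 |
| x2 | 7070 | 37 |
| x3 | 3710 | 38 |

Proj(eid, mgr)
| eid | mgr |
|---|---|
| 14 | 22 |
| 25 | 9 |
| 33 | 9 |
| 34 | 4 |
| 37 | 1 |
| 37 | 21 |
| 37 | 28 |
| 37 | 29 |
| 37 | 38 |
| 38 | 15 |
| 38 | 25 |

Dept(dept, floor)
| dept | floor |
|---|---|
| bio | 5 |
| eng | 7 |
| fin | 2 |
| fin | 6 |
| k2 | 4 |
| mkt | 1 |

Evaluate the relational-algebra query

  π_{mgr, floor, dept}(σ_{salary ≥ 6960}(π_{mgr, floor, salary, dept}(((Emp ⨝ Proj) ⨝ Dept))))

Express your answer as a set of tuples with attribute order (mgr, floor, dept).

{(1, 1, mkt), (21, 1, mkt), (28, 1, mkt), (29, 1, mkt), (38, 1, mkt)}

Natural join on eid: {(eng, 6810, 37, 1), (eng, 6810, 37, 21), (eng, 6810, 37, 28), (eng, 6810, 37, 29), (eng, 6810, 37, 38), (hr, 1220, 37, 1), (hr, 1220, 37, 21), (hr, 1220, 37, 28), (hr, 1220, 37, 29), (hr, 1220, 37, 38), (hr, 1530, 34, 4), (k2, 4780, 38, 15), (k2, 4780, 38, 25), (mkt, 6960, 37, 1), (mkt, 6960, 37, 21), (mkt, 6960, 37, 28), (mkt, 6960, 37, 29), (mkt, 6960, 37, 38), (qa, 4190, 37, 1), (qa, 4190, 37, 21), (qa, 4190, 37, 28), (qa, 4190, 37, 29), (qa, 4190, 37, 38), (x2, 7070, 37, 1), (x2, 7070, 37, 21), (x2, 7070, 37, 28), (x2, 7070, 37, 29), (x2, 7070, 37, 38), (x3, 3710, 38, 15), (x3, 3710, 38, 25)}
Natural join on dept: {(eng, 6810, 37, 1, 7), (eng, 6810, 37, 21, 7), (eng, 6810, 37, 28, 7), (eng, 6810, 37, 29, 7), (eng, 6810, 37, 38, 7), (k2, 4780, 38, 15, 4), (k2, 4780, 38, 25, 4), (mkt, 6960, 37, 1, 1), (mkt, 6960, 37, 21, 1), (mkt, 6960, 37, 28, 1), (mkt, 6960, 37, 29, 1), (mkt, 6960, 37, 38, 1)}
Keep only column(s) mgr, floor, salary, dept: {(1, 1, 6960, mkt), (1, 7, 6810, eng), (15, 4, 4780, k2), (21, 1, 6960, mkt), (21, 7, 6810, eng), (25, 4, 4780, k2), (28, 1, 6960, mkt), (28, 7, 6810, eng), (29, 1, 6960, mkt), (29, 7, 6810, eng), (38, 1, 6960, mkt), (38, 7, 6810, eng)}
Apply σ_{salary ≥ 6960}; surviving tuples: {(1, 1, 6960, mkt), (21, 1, 6960, mkt), (28, 1, 6960, mkt), (29, 1, 6960, mkt), (38, 1, 6960, mkt)}
Keep only column(s) mgr, floor, dept: {(1, 1, mkt), (21, 1, mkt), (28, 1, mkt), (29, 1, mkt), (38, 1, mkt)}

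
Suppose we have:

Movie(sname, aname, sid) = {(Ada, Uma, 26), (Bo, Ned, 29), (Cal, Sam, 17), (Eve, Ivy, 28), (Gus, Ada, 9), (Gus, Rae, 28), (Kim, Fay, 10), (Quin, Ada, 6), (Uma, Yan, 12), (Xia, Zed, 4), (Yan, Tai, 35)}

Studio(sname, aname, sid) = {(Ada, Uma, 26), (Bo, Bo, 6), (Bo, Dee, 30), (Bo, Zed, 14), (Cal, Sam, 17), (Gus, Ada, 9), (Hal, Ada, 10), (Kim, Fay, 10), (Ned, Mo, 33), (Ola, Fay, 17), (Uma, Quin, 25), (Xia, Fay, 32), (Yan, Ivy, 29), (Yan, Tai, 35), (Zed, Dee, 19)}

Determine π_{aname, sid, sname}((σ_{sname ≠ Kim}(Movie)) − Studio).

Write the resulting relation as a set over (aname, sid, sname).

Apply σ_{sname ≠ Kim}; surviving tuples: {(Ada, Uma, 26), (Bo, Ned, 29), (Cal, Sam, 17), (Eve, Ivy, 28), (Gus, Ada, 9), (Gus, Rae, 28), (Quin, Ada, 6), (Uma, Yan, 12), (Xia, Zed, 4), (Yan, Tai, 35)}
Set difference of the two operands is {(Bo, Ned, 29), (Eve, Ivy, 28), (Gus, Rae, 28), (Quin, Ada, 6), (Uma, Yan, 12), (Xia, Zed, 4)}.
Projecting to aname, sid, sname: {(Ada, 6, Quin), (Ivy, 28, Eve), (Ned, 29, Bo), (Rae, 28, Gus), (Yan, 12, Uma), (Zed, 4, Xia)}

{(Ada, 6, Quin), (Ivy, 28, Eve), (Ned, 29, Bo), (Rae, 28, Gus), (Yan, 12, Uma), (Zed, 4, Xia)}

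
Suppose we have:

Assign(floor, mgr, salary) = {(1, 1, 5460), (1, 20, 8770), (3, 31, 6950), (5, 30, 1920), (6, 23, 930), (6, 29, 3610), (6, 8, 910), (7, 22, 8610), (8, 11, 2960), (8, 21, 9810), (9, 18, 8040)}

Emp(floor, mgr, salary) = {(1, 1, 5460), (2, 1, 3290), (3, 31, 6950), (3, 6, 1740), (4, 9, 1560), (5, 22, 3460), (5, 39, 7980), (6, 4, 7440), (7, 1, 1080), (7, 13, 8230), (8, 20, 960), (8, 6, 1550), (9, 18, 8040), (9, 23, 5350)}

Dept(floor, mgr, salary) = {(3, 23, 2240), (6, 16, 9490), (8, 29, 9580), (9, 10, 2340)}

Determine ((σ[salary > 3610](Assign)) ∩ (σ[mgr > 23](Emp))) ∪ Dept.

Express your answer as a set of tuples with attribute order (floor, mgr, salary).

σ[salary > 3610]: keep tuples satisfying salary > 3610 → {(1, 1, 5460), (1, 20, 8770), (3, 31, 6950), (7, 22, 8610), (8, 21, 9810), (9, 18, 8040)}
σ[mgr > 23]: keep tuples satisfying mgr > 23 → {(3, 31, 6950), (5, 39, 7980)}
Taking the intersection: {(3, 31, 6950)}
Taking the union: {(3, 23, 2240), (3, 31, 6950), (6, 16, 9490), (8, 29, 9580), (9, 10, 2340)}

{(3, 23, 2240), (3, 31, 6950), (6, 16, 9490), (8, 29, 9580), (9, 10, 2340)}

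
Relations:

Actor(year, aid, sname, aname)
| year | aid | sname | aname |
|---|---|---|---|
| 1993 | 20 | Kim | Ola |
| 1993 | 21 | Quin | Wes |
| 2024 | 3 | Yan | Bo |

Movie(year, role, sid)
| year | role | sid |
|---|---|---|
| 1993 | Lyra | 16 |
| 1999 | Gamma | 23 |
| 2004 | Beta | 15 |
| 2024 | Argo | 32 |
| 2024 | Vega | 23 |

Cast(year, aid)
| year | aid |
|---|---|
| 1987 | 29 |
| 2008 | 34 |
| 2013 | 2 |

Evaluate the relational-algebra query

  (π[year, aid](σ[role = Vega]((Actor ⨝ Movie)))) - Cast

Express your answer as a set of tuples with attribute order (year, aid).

Joining Actor and Movie on year yields {(1993, 20, Kim, Ola, Lyra, 16), (1993, 21, Quin, Wes, Lyra, 16), (2024, 3, Yan, Bo, Argo, 32), (2024, 3, Yan, Bo, Vega, 23)}.
σ[role = Vega]: keep tuples satisfying role = Vega → {(2024, 3, Yan, Bo, Vega, 23)}
π_{year, aid} gives {(2024, 3)}.
Taking the difference: {(2024, 3)}

{(2024, 3)}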